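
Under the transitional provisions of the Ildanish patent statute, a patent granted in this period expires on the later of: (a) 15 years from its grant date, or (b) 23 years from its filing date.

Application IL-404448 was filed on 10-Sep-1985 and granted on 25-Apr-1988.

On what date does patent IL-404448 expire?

(a) grant + 15 years → 25 April 2003.
(b) filing + 23 years → 10 September 2008.
Later of the two: 10 September 2008.

September 10, 2008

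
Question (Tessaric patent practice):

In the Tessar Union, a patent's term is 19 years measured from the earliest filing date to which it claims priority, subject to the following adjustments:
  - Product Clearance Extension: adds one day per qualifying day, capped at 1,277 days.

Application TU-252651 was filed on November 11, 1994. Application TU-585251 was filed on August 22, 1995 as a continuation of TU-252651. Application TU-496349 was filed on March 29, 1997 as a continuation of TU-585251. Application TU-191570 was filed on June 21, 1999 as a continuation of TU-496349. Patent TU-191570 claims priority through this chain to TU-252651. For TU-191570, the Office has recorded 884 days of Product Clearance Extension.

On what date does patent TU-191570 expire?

Earliest priority filing: 11 November 1994.
Base term: 11 November 1994 + 19 years → 11 November 2013.
Product Clearance Extension: 884 days (within the 1277-day cap) → +884 days → 13 April 2016.

April 13, 2016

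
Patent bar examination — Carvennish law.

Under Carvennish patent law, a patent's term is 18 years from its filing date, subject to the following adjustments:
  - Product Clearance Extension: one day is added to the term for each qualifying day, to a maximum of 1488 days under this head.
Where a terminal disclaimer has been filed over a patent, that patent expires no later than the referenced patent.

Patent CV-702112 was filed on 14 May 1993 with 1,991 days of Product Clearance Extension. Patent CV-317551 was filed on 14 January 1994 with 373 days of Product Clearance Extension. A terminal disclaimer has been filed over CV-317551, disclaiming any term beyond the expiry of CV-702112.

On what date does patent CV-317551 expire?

Natural term of CV-317551:
  Base: filing + 18 years → 14 January 2012.
  Product Clearance Extension: 373 days (within the 1488-day cap) → +373 days → 21 January 2013.
Expiry of referenced patent CV-702112:
  Base: filing + 18 years → 14 May 2011.
  Product Clearance Extension: 1991 days claimed exceeds the 1488-day cap, so +1488 days → 10 June 2015.
Terminal disclaimer: CV-317551 expires on the earlier of 21 January 2013 and 10 June 2015.

January 21, 2013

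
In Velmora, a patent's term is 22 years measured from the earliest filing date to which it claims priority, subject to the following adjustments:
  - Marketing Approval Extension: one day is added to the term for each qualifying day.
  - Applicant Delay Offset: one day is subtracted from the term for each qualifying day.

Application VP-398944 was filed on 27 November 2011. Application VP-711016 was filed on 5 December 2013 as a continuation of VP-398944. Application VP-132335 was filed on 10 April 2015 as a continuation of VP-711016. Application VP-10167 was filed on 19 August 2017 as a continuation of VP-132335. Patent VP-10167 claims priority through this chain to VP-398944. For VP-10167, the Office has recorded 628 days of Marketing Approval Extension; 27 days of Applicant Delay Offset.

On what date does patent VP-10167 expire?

July 21, 2035

Earliest priority filing: 27 November 2011.
Base term: 27 November 2011 + 22 years → 27 November 2033.
Marketing Approval Extension: +628 days → 17 August 2035.
Applicant Delay Offset: −27 days → 21 July 2035.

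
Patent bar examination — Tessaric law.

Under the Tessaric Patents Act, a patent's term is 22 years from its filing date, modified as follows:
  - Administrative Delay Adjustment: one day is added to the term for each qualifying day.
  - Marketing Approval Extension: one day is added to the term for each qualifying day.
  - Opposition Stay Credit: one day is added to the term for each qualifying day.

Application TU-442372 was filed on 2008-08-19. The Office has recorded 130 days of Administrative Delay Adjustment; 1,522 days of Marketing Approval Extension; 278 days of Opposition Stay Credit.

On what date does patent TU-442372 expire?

2035-12-01

Base term: filing date + 22 years → 19 August 2030.
Administrative Delay Adjustment: +130 days → 27 December 2030.
Marketing Approval Extension: +1522 days → 26 February 2035.
Opposition Stay Credit: +278 days → 1 December 2035.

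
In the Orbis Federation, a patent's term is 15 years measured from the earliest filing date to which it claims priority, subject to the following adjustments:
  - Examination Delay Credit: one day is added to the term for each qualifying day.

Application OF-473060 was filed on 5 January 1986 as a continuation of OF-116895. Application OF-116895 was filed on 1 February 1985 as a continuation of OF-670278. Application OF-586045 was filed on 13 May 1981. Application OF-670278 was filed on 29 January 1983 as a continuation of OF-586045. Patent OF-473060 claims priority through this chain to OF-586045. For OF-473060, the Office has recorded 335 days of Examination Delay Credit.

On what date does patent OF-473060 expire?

April 13, 1997

Earliest priority filing: 13 May 1981.
Base term: 13 May 1981 + 15 years → 13 May 1996.
Examination Delay Credit: +335 days → 13 April 1997.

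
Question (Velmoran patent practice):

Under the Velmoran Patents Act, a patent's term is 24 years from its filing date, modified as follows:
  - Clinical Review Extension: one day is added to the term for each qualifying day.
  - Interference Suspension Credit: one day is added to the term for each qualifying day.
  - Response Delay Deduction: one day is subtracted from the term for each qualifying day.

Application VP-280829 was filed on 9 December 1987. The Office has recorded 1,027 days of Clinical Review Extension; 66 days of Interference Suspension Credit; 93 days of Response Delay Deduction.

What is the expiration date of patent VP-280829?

Base term: filing date + 24 years → 9 December 2011.
Clinical Review Extension: +1027 days → 1 October 2014.
Interference Suspension Credit: +66 days → 6 December 2014.
Response Delay Deduction: −93 days → 4 September 2014.

September 4, 2014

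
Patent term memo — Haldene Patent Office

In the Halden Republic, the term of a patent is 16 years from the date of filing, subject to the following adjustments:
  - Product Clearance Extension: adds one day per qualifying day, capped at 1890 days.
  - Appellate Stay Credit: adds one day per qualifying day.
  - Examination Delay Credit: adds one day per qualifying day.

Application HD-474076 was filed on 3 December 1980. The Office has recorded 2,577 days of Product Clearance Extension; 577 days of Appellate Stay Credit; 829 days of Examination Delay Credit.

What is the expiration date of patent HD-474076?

December 12, 2005

Base term: filing date + 16 years → 3 December 1996.
Product Clearance Extension: 2577 days claimed exceeds the 1890-day cap, so +1890 days → 5 February 2002.
Appellate Stay Credit: +577 days → 5 September 2003.
Examination Delay Credit: +829 days → 12 December 2005.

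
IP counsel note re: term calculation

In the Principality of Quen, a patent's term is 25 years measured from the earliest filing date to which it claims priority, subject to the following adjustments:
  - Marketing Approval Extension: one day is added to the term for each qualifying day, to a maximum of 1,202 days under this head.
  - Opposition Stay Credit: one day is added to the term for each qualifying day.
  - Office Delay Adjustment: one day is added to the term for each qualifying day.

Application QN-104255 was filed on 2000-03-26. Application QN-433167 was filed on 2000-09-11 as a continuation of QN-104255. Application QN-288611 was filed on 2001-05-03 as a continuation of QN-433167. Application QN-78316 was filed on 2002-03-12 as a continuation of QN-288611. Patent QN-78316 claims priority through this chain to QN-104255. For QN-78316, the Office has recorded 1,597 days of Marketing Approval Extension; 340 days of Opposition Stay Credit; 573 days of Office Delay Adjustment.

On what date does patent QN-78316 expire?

Earliest priority filing: 26 March 2000.
Base term: 26 March 2000 + 25 years → 26 March 2025.
Marketing Approval Extension: 1597 days claimed exceeds the 1202-day cap, so +1202 days → 10 July 2028.
Opposition Stay Credit: +340 days → 15 June 2029.
Office Delay Adjustment: +573 days → 9 January 2031.

January 9, 2031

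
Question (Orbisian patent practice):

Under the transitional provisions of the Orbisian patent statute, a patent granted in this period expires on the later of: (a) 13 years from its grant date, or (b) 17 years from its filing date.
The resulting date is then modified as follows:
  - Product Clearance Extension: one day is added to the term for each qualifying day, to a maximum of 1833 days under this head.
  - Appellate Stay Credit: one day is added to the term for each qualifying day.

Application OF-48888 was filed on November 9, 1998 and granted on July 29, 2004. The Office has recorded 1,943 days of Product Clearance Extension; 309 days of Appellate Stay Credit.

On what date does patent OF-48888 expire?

2023-06-10

(a) grant + 13 years → 29 July 2017.
(b) filing + 17 years → 9 November 2015.
Later of the two: 29 July 2017.
Product Clearance Extension: 1943 days claimed exceeds the 1833-day cap, so +1833 days → 5 August 2022.
Appellate Stay Credit: +309 days → 10 June 2023.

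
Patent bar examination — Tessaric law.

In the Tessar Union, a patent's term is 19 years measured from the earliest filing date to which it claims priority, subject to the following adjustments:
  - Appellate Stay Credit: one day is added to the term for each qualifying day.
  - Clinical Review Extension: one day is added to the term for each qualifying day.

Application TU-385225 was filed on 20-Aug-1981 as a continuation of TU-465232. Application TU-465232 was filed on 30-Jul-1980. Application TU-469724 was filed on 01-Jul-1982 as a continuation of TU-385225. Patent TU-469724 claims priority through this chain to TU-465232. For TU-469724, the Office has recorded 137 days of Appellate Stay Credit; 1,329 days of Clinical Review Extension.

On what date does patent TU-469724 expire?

Earliest priority filing: 30 July 1980.
Base term: 30 July 1980 + 19 years → 30 July 1999.
Appellate Stay Credit: +137 days → 14 December 1999.
Clinical Review Extension: +1329 days → 4 August 2003.

August 4, 2003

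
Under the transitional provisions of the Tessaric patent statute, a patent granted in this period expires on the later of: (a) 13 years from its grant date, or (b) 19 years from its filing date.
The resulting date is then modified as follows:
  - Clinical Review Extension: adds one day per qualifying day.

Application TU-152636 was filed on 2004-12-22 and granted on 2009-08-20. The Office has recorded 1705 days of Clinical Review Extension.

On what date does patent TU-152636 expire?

August 22, 2028

(a) grant + 13 years → 20 August 2022.
(b) filing + 19 years → 22 December 2023.
Later of the two: 22 December 2023.
Clinical Review Extension: +1705 days → 22 August 2028.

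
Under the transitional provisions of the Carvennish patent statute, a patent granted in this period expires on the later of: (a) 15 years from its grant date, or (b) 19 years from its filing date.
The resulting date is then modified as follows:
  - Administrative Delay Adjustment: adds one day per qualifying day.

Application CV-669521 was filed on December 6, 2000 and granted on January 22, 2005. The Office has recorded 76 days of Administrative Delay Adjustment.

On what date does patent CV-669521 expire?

April 7, 2020

(a) grant + 15 years → 22 January 2020.
(b) filing + 19 years → 6 December 2019.
Later of the two: 22 January 2020.
Administrative Delay Adjustment: +76 days → 7 April 2020.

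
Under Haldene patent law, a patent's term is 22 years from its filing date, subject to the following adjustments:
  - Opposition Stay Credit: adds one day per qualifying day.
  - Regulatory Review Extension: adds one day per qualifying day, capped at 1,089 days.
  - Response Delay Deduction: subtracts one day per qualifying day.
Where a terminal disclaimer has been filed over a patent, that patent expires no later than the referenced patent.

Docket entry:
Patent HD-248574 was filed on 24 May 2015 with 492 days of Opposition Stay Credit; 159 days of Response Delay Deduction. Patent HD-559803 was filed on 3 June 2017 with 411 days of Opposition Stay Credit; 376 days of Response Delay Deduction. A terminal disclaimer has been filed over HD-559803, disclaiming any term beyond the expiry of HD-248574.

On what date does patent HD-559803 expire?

Natural term of HD-559803:
  Base: filing + 22 years → 3 June 2039.
  Opposition Stay Credit: +411 days → 18 July 2040.
  Response Delay Deduction: −376 days → 8 July 2039.
Expiry of referenced patent HD-248574:
  Base: filing + 22 years → 24 May 2037.
  Opposition Stay Credit: +492 days → 28 September 2038.
  Response Delay Deduction: −159 days → 22 April 2038.
Terminal disclaimer: HD-559803 expires on the earlier of 8 July 2039 and 22 April 2038.

April 22, 2038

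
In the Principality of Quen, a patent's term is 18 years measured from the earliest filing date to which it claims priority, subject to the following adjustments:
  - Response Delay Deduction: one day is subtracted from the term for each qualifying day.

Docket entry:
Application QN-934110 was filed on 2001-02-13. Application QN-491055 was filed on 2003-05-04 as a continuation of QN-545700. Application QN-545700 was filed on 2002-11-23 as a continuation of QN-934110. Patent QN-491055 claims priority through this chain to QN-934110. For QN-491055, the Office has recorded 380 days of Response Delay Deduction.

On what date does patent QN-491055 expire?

Earliest priority filing: 13 February 2001.
Base term: 13 February 2001 + 18 years → 13 February 2019.
Response Delay Deduction: −380 days → 29 January 2018.

January 29, 2018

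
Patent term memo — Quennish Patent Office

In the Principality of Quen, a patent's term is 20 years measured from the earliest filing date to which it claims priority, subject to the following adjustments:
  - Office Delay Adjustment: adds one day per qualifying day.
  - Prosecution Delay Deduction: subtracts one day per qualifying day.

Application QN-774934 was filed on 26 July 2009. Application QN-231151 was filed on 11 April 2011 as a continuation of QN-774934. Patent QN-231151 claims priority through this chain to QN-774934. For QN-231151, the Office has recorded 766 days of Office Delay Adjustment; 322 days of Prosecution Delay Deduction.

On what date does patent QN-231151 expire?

Earliest priority filing: 26 July 2009.
Base term: 26 July 2009 + 20 years → 26 July 2029.
Office Delay Adjustment: +766 days → 31 August 2031.
Prosecution Delay Deduction: −322 days → 13 October 2030.

October 13, 2030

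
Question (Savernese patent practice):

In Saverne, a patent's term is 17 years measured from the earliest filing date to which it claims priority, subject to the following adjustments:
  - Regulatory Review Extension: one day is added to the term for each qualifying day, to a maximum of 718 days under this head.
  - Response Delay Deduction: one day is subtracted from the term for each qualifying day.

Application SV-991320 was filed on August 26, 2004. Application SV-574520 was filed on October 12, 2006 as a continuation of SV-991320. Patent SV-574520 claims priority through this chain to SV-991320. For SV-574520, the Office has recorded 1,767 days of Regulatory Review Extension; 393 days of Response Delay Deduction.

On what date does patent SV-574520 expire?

2022-07-17

Earliest priority filing: 26 August 2004.
Base term: 26 August 2004 + 17 years → 26 August 2021.
Regulatory Review Extension: 1767 days claimed exceeds the 718-day cap, so +718 days → 14 August 2023.
Response Delay Deduction: −393 days → 17 July 2022.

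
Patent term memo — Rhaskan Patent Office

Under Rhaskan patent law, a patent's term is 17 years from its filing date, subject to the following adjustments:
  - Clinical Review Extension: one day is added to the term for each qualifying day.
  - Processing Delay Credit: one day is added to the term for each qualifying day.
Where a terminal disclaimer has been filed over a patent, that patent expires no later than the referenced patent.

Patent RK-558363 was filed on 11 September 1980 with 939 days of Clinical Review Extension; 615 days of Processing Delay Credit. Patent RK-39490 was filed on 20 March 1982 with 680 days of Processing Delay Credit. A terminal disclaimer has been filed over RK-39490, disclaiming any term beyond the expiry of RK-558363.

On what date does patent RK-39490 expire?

2001-01-28

Natural term of RK-39490:
  Base: filing + 17 years → 20 March 1999.
  Processing Delay Credit: +680 days → 28 January 2001.
Expiry of referenced patent RK-558363:
  Base: filing + 17 years → 11 September 1997.
  Clinical Review Extension: +939 days → 7 April 2000.
  Processing Delay Credit: +615 days → 13 December 2001.
Terminal disclaimer: RK-39490 expires on the earlier of 28 January 2001 and 13 December 2001.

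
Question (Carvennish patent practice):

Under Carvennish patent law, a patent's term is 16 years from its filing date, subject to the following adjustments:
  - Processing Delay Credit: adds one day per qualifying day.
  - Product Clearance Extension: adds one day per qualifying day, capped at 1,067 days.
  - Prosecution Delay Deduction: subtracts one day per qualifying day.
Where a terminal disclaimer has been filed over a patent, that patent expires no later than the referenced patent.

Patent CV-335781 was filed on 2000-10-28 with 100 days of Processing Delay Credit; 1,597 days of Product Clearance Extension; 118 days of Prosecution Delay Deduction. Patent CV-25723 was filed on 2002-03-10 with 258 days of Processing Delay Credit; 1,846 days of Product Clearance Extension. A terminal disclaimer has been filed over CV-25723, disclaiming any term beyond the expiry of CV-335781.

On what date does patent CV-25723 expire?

Natural term of CV-25723:
  Base: filing + 16 years → 10 March 2018.
  Processing Delay Credit: +258 days → 23 November 2018.
  Product Clearance Extension: 1846 days claimed exceeds the 1067-day cap, so +1067 days → 25 October 2021.
Expiry of referenced patent CV-335781:
  Base: filing + 16 years → 28 October 2016.
  Processing Delay Credit: +100 days → 5 February 2017.
  Product Clearance Extension: 1597 days claimed exceeds the 1067-day cap, so +1067 days → 8 January 2020.
  Prosecution Delay Deduction: −118 days → 12 September 2019.
Terminal disclaimer: CV-25723 expires on the earlier of 25 October 2021 and 12 September 2019.

2019-09-12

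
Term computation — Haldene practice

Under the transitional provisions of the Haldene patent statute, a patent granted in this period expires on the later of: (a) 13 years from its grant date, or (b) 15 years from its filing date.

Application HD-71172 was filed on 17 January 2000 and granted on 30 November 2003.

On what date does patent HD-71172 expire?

2016-11-30

(a) grant + 13 years → 30 November 2016.
(b) filing + 15 years → 17 January 2015.
Later of the two: 30 November 2016.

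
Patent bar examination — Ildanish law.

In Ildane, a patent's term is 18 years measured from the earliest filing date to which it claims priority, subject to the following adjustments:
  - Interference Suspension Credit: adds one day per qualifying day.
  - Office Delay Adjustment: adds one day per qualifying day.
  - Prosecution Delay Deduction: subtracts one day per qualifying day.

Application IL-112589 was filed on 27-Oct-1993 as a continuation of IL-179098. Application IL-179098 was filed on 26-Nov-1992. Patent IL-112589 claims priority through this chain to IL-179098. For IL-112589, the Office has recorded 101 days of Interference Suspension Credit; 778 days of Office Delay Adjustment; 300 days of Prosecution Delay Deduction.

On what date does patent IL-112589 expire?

Earliest priority filing: 26 November 1992.
Base term: 26 November 1992 + 18 years → 26 November 2010.
Interference Suspension Credit: +101 days → 7 March 2011.
Office Delay Adjustment: +778 days → 23 April 2013.
Prosecution Delay Deduction: −300 days → 27 June 2012.

2012-06-27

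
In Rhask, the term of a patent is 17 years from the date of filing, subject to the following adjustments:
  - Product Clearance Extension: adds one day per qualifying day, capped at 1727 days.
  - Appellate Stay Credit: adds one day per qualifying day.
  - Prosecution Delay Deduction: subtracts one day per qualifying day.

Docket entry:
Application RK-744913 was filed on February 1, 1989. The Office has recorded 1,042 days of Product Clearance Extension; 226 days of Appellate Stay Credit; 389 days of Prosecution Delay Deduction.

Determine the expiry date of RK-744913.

Base term: filing date + 17 years → 1 February 2006.
Product Clearance Extension: 1042 days (within the 1727-day cap) → +1042 days → 9 December 2008.
Appellate Stay Credit: +226 days → 23 July 2009.
Prosecution Delay Deduction: −389 days → 29 June 2008.

2008-06-29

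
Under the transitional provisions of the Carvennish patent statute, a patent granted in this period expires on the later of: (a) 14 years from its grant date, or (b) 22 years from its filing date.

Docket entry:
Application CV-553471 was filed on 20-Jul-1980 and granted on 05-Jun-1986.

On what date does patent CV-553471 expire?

(a) grant + 14 years → 5 June 2000.
(b) filing + 22 years → 20 July 2002.
Later of the two: 20 July 2002.

July 20, 2002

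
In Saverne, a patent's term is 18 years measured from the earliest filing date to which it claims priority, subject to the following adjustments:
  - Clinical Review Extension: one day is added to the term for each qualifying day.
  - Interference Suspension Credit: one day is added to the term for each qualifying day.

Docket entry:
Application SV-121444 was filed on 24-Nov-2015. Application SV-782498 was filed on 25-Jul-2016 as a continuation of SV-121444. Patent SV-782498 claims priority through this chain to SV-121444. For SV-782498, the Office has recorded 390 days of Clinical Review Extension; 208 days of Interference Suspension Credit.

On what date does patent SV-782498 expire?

July 15, 2035

Earliest priority filing: 24 November 2015.
Base term: 24 November 2015 + 18 years → 24 November 2033.
Clinical Review Extension: +390 days → 19 December 2034.
Interference Suspension Credit: +208 days → 15 July 2035.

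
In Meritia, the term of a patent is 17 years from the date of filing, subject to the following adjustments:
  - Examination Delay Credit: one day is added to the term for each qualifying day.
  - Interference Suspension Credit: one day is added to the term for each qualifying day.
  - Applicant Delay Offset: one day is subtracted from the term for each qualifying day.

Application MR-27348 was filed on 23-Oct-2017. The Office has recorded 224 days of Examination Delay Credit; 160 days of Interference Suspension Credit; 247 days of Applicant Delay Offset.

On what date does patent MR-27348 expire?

March 9, 2035

Base term: filing date + 17 years → 23 October 2034.
Examination Delay Credit: +224 days → 4 June 2035.
Interference Suspension Credit: +160 days → 11 November 2035.
Applicant Delay Offset: −247 days → 9 March 2035.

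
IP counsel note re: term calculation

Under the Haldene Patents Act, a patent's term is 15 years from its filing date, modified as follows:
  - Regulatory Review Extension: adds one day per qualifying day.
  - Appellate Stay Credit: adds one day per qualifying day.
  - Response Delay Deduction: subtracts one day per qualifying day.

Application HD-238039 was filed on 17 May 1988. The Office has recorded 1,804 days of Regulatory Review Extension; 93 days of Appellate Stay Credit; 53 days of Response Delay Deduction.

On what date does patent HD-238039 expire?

June 3, 2008

Base term: filing date + 15 years → 17 May 2003.
Regulatory Review Extension: +1804 days → 24 April 2008.
Appellate Stay Credit: +93 days → 26 July 2008.
Response Delay Deduction: −53 days → 3 June 2008.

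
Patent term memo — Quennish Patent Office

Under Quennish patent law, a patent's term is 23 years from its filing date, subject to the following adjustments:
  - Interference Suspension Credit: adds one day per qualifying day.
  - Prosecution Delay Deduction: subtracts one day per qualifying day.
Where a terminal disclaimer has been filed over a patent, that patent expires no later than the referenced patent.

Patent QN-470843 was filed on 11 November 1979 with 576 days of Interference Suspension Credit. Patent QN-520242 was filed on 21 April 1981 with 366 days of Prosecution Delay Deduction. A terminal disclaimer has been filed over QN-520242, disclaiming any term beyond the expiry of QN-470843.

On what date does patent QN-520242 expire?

April 21, 2003

Natural term of QN-520242:
  Base: filing + 23 years → 21 April 2004.
  Prosecution Delay Deduction: −366 days → 21 April 2003.
Expiry of referenced patent QN-470843:
  Base: filing + 23 years → 11 November 2002.
  Interference Suspension Credit: +576 days → 9 June 2004.
Terminal disclaimer: QN-520242 expires on the earlier of 21 April 2003 and 9 June 2004.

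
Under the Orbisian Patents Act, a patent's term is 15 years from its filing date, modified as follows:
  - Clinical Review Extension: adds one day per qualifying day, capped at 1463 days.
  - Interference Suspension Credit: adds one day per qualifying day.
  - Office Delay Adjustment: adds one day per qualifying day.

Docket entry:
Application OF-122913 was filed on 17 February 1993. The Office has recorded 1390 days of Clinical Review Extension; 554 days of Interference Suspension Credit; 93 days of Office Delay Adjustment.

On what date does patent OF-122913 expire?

September 15, 2013

Base term: filing date + 15 years → 17 February 2008.
Clinical Review Extension: 1390 days (within the 1463-day cap) → +1390 days → 8 December 2011.
Interference Suspension Credit: +554 days → 14 June 2013.
Office Delay Adjustment: +93 days → 15 September 2013.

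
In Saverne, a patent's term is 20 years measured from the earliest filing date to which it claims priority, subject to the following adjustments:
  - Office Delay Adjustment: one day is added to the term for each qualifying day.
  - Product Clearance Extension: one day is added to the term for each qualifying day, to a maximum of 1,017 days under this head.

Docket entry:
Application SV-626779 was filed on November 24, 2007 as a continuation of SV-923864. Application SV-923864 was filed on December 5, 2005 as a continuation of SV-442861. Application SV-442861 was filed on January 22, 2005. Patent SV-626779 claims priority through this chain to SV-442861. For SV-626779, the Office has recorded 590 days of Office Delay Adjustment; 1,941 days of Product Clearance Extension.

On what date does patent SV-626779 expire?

Earliest priority filing: 22 January 2005.
Base term: 22 January 2005 + 20 years → 22 January 2025.
Office Delay Adjustment: +590 days → 4 September 2026.
Product Clearance Extension: 1941 days claimed exceeds the 1017-day cap, so +1017 days → 17 June 2029.

2029-06-17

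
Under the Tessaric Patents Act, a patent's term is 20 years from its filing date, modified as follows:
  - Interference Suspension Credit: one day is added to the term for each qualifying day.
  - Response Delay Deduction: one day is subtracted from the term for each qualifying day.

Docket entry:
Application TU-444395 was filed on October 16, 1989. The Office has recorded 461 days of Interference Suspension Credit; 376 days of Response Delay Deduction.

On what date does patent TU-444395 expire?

January 9, 2010

Base term: filing date + 20 years → 16 October 2009.
Interference Suspension Credit: +461 days → 20 January 2011.
Response Delay Deduction: −376 days → 9 January 2010.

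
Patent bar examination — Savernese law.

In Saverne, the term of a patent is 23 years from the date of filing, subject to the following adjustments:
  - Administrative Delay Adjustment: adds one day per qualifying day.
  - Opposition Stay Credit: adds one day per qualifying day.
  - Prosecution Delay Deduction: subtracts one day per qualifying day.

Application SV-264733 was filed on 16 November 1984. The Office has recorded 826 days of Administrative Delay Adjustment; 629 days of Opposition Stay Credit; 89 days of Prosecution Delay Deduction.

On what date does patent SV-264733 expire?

Base term: filing date + 23 years → 16 November 2007.
Administrative Delay Adjustment: +826 days → 19 February 2010.
Opposition Stay Credit: +629 days → 10 November 2011.
Prosecution Delay Deduction: −89 days → 13 August 2011.

August 13, 2011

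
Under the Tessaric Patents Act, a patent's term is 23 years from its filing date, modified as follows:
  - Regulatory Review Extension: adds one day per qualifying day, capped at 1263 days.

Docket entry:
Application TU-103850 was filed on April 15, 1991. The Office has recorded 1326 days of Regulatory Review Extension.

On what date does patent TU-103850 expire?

2017-09-29

Base term: filing date + 23 years → 15 April 2014.
Regulatory Review Extension: 1326 days claimed exceeds the 1263-day cap, so +1263 days → 29 September 2017.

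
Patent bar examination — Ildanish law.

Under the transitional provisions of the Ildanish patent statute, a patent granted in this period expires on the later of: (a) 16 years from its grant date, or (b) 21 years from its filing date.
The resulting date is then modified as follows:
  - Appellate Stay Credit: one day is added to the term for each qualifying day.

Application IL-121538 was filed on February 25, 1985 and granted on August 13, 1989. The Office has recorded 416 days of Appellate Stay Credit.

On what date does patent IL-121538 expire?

(a) grant + 16 years → 13 August 2005.
(b) filing + 21 years → 25 February 2006.
Later of the two: 25 February 2006.
Appellate Stay Credit: +416 days → 17 April 2007.

2007-04-17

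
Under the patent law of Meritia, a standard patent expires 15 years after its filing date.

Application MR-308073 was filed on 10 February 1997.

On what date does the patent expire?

Filing date + 15 years → 10 February 2012.

February 10, 2012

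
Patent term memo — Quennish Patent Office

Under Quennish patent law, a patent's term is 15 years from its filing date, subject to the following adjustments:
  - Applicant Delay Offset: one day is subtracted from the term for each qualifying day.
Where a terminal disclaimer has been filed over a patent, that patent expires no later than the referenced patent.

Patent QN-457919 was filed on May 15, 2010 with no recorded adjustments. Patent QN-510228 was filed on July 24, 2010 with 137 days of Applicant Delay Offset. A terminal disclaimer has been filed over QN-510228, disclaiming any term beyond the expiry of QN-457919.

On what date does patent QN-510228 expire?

2025-03-09

Natural term of QN-510228:
  Base: filing + 15 years → 24 July 2025.
  Applicant Delay Offset: −137 days → 9 March 2025.
Expiry of referenced patent QN-457919:
  Base: filing + 15 years → 15 May 2025.
Terminal disclaimer: QN-510228 expires on the earlier of 9 March 2025 and 15 May 2025.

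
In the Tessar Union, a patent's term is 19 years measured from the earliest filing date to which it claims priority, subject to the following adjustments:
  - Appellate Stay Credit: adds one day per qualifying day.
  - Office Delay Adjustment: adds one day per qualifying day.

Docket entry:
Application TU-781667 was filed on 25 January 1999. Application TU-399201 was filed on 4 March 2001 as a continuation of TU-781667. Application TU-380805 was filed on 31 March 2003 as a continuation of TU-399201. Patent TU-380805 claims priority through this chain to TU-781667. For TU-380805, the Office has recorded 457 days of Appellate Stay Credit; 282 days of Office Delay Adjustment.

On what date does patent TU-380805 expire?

2020-02-03

Earliest priority filing: 25 January 1999.
Base term: 25 January 1999 + 19 years → 25 January 2018.
Appellate Stay Credit: +457 days → 27 April 2019.
Office Delay Adjustment: +282 days → 3 February 2020.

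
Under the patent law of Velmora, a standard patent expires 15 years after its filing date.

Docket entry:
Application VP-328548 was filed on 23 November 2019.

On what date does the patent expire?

November 23, 2034

Filing date + 15 years → 23 November 2034.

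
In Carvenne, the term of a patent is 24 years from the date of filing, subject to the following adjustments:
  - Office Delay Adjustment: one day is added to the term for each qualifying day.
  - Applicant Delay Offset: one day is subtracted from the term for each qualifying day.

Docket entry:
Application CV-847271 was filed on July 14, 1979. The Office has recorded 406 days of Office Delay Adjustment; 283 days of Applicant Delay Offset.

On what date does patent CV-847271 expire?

November 14, 2003

Base term: filing date + 24 years → 14 July 2003.
Office Delay Adjustment: +406 days → 23 August 2004.
Applicant Delay Offset: −283 days → 14 November 2003.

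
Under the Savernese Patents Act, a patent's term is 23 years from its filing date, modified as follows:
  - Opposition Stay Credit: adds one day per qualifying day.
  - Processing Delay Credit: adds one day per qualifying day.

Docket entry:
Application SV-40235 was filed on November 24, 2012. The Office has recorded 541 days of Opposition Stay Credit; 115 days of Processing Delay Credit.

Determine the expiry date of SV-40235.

2037-09-10

Base term: filing date + 23 years → 24 November 2035.
Opposition Stay Credit: +541 days → 18 May 2037.
Processing Delay Credit: +115 days → 10 September 2037.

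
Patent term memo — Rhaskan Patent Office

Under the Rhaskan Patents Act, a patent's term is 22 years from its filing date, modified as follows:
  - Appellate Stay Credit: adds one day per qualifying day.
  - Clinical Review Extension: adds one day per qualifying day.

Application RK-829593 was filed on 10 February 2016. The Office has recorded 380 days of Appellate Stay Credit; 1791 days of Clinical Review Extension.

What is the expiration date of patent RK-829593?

2044-01-21

Base term: filing date + 22 years → 10 February 2038.
Appellate Stay Credit: +380 days → 25 February 2039.
Clinical Review Extension: +1791 days → 21 January 2044.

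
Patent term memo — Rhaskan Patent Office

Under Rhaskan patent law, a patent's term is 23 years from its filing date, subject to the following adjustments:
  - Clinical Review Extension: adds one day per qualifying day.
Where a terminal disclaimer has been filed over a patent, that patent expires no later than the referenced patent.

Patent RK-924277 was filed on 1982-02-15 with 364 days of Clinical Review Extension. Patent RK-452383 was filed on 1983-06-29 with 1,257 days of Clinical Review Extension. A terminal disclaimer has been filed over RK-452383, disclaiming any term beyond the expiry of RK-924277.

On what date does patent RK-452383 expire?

February 14, 2006

Natural term of RK-452383:
  Base: filing + 23 years → 29 June 2006.
  Clinical Review Extension: +1257 days → 7 December 2009.
Expiry of referenced patent RK-924277:
  Base: filing + 23 years → 15 February 2005.
  Clinical Review Extension: +364 days → 14 February 2006.
Terminal disclaimer: RK-452383 expires on the earlier of 7 December 2009 and 14 February 2006.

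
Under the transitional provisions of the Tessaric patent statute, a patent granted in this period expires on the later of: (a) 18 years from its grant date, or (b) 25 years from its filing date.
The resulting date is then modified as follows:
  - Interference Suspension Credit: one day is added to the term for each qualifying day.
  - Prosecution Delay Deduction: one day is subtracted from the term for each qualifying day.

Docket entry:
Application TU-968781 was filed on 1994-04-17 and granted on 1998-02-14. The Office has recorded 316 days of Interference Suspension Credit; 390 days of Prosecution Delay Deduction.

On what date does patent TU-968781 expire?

(a) grant + 18 years → 14 February 2016.
(b) filing + 25 years → 17 April 2019.
Later of the two: 17 April 2019.
Interference Suspension Credit: +316 days → 27 February 2020.
Prosecution Delay Deduction: −390 days → 2 February 2019.

2019-02-02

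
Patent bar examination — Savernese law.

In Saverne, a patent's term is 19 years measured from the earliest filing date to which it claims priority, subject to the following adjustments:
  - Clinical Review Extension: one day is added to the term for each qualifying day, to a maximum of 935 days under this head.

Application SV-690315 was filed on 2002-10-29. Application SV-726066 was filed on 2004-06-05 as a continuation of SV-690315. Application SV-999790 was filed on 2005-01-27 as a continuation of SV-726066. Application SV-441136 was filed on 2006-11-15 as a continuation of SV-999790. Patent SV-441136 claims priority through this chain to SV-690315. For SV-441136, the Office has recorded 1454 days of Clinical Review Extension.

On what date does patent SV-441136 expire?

May 21, 2024

Earliest priority filing: 29 October 2002.
Base term: 29 October 2002 + 19 years → 29 October 2021.
Clinical Review Extension: 1454 days claimed exceeds the 935-day cap, so +935 days → 21 May 2024.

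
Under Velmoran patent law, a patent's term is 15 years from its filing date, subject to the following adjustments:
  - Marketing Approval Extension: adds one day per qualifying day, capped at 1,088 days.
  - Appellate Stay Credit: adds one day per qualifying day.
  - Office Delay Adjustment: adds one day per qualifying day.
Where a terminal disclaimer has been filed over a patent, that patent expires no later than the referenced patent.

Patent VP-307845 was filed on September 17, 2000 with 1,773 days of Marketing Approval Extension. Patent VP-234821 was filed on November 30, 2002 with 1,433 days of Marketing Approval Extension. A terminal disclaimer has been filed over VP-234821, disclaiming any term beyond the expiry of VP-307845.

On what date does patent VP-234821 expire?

Natural term of VP-234821:
  Base: filing + 15 years → 30 November 2017.
  Marketing Approval Extension: 1433 days claimed exceeds the 1088-day cap, so +1088 days → 22 November 2020.
Expiry of referenced patent VP-307845:
  Base: filing + 15 years → 17 September 2015.
  Marketing Approval Extension: 1773 days claimed exceeds the 1088-day cap, so +1088 days → 9 September 2018.
Terminal disclaimer: VP-234821 expires on the earlier of 22 November 2020 and 9 September 2018.

September 9, 2018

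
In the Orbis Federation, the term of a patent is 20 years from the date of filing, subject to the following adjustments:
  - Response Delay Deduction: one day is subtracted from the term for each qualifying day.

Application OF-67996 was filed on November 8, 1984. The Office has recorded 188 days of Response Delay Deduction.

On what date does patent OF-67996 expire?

Base term: filing date + 20 years → 8 November 2004.
Response Delay Deduction: −188 days → 4 May 2004.

2004-05-04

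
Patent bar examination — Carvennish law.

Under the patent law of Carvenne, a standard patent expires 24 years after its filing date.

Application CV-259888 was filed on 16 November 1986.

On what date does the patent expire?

November 16, 2010

Filing date + 24 years → 16 November 2010.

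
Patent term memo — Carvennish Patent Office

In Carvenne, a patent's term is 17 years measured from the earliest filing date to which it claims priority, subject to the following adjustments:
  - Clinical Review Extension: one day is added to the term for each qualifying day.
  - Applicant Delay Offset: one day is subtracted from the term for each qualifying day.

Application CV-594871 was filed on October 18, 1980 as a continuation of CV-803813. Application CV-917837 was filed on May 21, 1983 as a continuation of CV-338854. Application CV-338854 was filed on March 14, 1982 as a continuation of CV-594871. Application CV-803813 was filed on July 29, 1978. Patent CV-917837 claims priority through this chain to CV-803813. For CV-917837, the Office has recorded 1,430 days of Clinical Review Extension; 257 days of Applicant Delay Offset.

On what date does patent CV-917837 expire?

Earliest priority filing: 29 July 1978.
Base term: 29 July 1978 + 17 years → 29 July 1995.
Clinical Review Extension: +1430 days → 28 June 1999.
Applicant Delay Offset: −257 days → 14 October 1998.

1998-10-14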